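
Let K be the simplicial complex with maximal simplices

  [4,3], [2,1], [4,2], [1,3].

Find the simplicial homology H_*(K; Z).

H_0 = Z,  H_1 = Z.

Order the vertices as 1 < 2 < 3 < 4. Listing each simplex with vertices in this order, K has dimension 1 with simplices:

  0-simplices (4): [1], [2], [3], [4]
  1-simplices (4): [1,2], [1,3], [2,4], [3,4]

giving chain groups C_0 ≅ Z^4, C_1 ≅ Z^4.

∂_1: C_1 → C_0 is given by ∂[p,q] = [q] − [p]. For instance
  ∂[1,2] = [2] − [1].
The resulting 4×4 matrix has rank 3, and its Smith normal form has invariant factors (1,1,1).

Reading off H_k = ker ∂_k / im ∂_{k+1}:

  H_0: rank C_0 − rank ∂_1 = 4 − 3 = 1, and the invariant factors of ∂_1 are all 1, so H_0 ≅ Z.
  H_1: rank ker ∂_1 − rank ∂_2 = (4 − 3) − 0 = 1, and there is no ∂_2, so H_1 ≅ Z.

As a check, the Euler characteristic is 4 − 4 = 0, which agrees with 1 − 1 = 0.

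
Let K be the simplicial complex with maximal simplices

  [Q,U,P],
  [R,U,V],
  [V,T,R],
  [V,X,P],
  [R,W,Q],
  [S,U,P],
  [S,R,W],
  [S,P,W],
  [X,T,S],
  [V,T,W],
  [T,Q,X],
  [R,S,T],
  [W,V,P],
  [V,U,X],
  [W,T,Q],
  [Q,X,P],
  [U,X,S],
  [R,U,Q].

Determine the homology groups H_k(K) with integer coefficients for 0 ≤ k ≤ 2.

Fix the vertex order P < Q < R < S < T < U < V < W < X and write every simplex with vertices in increasing order. Then dim K = 2 and the simplices of K are:

  0-simplices (9): P, Q, R, S, T, U, V, W, X
  1-simplices (27): PQ, PS, PU, PV, PW, PX, QR, QT, QU, QW, QX, RS, RT, RU, RV, RW, ST, SU, SW, SX, TV, TW, TX, UV, UX, VW, VX
  2-simplices (18): PQU, PQX, PSU, PSW, PVW, PVX, QRU, QRW, QTW, QTX, RST, RSW, RTV, RUV, STX, SUX, TVW, UVX

so the chain groups are C_0 ≅ Z^9, C_1 ≅ Z^27, C_2 ≅ Z^18.

The boundary map ∂_1: C_1 → C_0 is given by ∂[p,q] = [q] − [p].
The 9×27 boundary matrix has rank 8 and Smith normal form diag(1,1,1,1,1,1,1,1).

∂_2: C_2 → C_1 sends each 2-simplex [p,q,r] to [q,r] − [p,r] + [p,q]. For instance
  ∂PQX = QX − PX + PQ,
  ∂PVW = VW − PW + PV.
The 27×18 boundary matrix has rank 18 and Smith normal form diag(1,1,1,1,1,1,1,1,1,1,1,1,1,1,1,1,1,2).

From H_k ≅ ker(∂_k) / im(∂_{k+1}) we obtain:

  H_0: rank C_0 − rank ∂_1 = 9 − 8 = 1, and the invariant factors of ∂_1 are all 1, so H_0 = Z.
  H_1: rank ker ∂_1 − rank ∂_2 = (27 − 8) − 18 = 1, and ∂_2 has invariant factor 2 > 1, so H_1 = Z ⊕ Z_2.
  H_2: rank ker ∂_2 − rank ∂_3 = (18 − 18) − 0 = 0, and there is no ∂_3, so H_2 = 0.

As a check, the Euler characteristic is 9 − 27 + 18 = 0, which agrees with 1 − 1 + 0 = 0.
(K is a triangulation of the Klein bottle.)

H_0 = Z,  H_1 = Z ⊕ Z_2,  H_2 = 0.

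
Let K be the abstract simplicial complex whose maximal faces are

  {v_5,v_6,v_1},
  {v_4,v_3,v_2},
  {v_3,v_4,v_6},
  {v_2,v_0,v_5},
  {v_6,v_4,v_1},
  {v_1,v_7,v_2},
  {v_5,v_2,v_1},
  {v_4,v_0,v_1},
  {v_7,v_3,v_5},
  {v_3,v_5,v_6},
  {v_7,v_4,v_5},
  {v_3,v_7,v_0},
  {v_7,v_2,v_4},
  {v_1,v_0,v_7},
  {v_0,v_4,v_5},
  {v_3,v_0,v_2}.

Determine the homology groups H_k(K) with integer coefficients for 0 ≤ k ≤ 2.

K has 8 vertices, 24 edges, 16 triangles.
rank ∂_0 = 0, rank ∂_1 = 7 ⇒ b_0 = 8 − 0 − 7 = 1; all invariant factors of ∂_1 are 1 so no torsion. So H_0 ≅ Z.
rank ∂_1 = 7, rank ∂_2 = 15 ⇒ b_1 = 24 − 7 − 15 = 2; all invariant factors of ∂_2 are 1 so no torsion. So H_1 ≅ Z^2.
rank ∂_2 = 15, rank ∂_3 = 0 ⇒ b_2 = 16 − 15 − 0 = 1. So H_2 ≅ Z.

H_0 ≅ Z,  H_1 ≅ Z^2,  H_2 ≅ Z.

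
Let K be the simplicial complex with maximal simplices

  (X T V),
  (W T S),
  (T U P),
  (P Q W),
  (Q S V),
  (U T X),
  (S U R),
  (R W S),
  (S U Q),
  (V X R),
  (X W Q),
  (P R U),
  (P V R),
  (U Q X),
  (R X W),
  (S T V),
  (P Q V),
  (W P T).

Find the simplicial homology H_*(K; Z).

We work with the vertex ordering P < Q < R < S < T < U < V < W < X. The simplices of K, each written with vertices in increasing order, are:

  0-simplices (9): P, Q, R, S, T, U, V, W, X
  1-simplices (27): PQ, PR, PT, PU, PV, PW, QS, QU, QV, QW, QX, RS, RU, RV, RW, RX, ST, SU, SV, SW, TU, TV, TW, TX, UX, VX, WX
  2-simplices (18): PQV, PQW, PRU, PRV, PTU, PTW, QSU, QSV, QUX, QWX, RSU, RSW, RVX, RWX, STV, STW, TUX, TVX

so the chain groups are C_0 ≅ Z^9, C_1 ≅ Z^27, C_2 ≅ Z^18.

The boundary map ∂_1: C_1 → C_0 is given by ∂[p,q] = [q] − [p]. For instance
  ∂QS = S − Q.
This gives a 9×27 integer matrix of rank 8; reducing to Smith normal form yields diagonal entries (1,1,1,1,1,1,1,1).

∂_2: C_2 → C_1 sends each 2-simplex [p,q,r] to [q,r] − [p,r] + [p,q]. For instance
  ∂PRU = RU − PU + PR,
  ∂PTU = TU − PU + PT.
This gives a 27×18 integer matrix of rank 17; reducing to Smith normal form yields diagonal entries (1,1,1,1,1,1,1,1,1,1,1,1,1,1,1,1,1).

Reading off H_k = ker ∂_k / im ∂_{k+1}:

  H_0: rank C_0 − rank ∂_1 = 9 − 8 = 1, and the invariant factors of ∂_1 are all 1, so H_0 = Z.
  H_1: rank ker ∂_1 − rank ∂_2 = (27 − 8) − 17 = 2, and the invariant factors of ∂_2 are all 1, so H_1 = Z^2.
  H_2: rank ker ∂_2 − rank ∂_3 = (18 − 17) − 0 = 1, and there is no ∂_3, so H_2 = Z.

As a check, the Euler characteristic is 9 − 27 + 18 = 0, which agrees with 1 − 2 + 1 = 0.
(K is a triangulation of the torus T^2.)

H_0 ≅ Z,  H_1 ≅ Z^2,  H_2 ≅ Z.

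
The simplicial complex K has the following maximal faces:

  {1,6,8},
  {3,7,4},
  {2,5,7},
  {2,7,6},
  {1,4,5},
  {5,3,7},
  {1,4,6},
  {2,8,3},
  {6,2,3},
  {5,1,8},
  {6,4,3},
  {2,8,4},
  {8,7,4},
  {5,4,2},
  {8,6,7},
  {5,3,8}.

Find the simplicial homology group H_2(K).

K has 8 vertices, 24 edges, 16 triangles.
rank ∂_2 = 15, rank ∂_3 = 0 ⇒ b_2 = 16 − 15 − 0 = 1. So H_2 = Z.

H_2 ≅ Z.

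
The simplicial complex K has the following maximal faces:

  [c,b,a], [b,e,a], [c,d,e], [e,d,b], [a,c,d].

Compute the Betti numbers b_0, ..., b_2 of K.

b_0 = 1, b_1 = 1, b_2 = 0.

Take the total order a < b < c < d < e on the vertex set. Then K (dimension 2) consists of the simplices:

  0-simplices (5): a, b, c, d, e
  1-simplices (10): ab, ac, ad, ae, bc, bd, be, cd, ce, de
  2-simplices (5): abc, abe, acd, bde, cde

giving chain groups C_0 ≅ Z^5, C_1 ≅ Z^10, C_2 ≅ Z^5.

∂_1: C_1 → C_0 is given by ∂[p,q] = [q] − [p]. For instance
  ∂ab = b − a.
The resulting 5×10 matrix has rank 4, and its Smith normal form has invariant factors (1,1,1,1).

The boundary map ∂_2: C_2 → C_1 acts by ∂[p,q,r] = [q,r] − [p,r] + [p,q]. For instance
  ∂cde = de − ce + cd,
  ∂acd = cd − ad + ac.
This gives a 10×5 integer matrix of rank 5; reducing to Smith normal form yields diagonal entries (1,1,1,1,1).

From H_k ≅ ker(∂_k) / im(∂_{k+1}) we obtain:

  H_0: rank C_0 − rank ∂_1 = 5 − 4 = 1, and the invariant factors of ∂_1 are all 1, so H_0 ≅ Z.
  H_1: rank ker ∂_1 − rank ∂_2 = (10 − 4) − 5 = 1, and the invariant factors of ∂_2 are all 1, so H_1 ≅ Z.
  H_2: rank ker ∂_2 − rank ∂_3 = (5 − 5) − 0 = 0, and there is no ∂_3, so H_2 ≅ 0.

As a check, the Euler characteristic is 5 − 10 + 5 = 0, which agrees with 1 − 1 + 0 = 0.
(K is a triangulation of the Möbius band.)

Hence the Betti numbers are b_0 = 1, b_1 = 1, b_2 = 0.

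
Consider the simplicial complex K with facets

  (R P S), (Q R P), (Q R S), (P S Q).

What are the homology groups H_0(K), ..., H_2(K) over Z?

Take the total order P < Q < R < S on the vertex set. Then K (dimension 2) consists of the simplices:

  0-simplices (4): P, Q, R, S
  1-simplices (6): PQ, PR, PS, QR, QS, RS
  2-simplices (4): PQR, PQS, PRS, QRS

giving chain groups C_0 ≅ Z^4, C_1 ≅ Z^6, C_2 ≅ Z^4.

∂_1: C_1 → C_0 is given by ∂[p,q] = [q] − [p].
The resulting 4×6 matrix has rank 3, and its Smith normal form has invariant factors (1,1,1).

Boundary ∂_2: C_2 → C_1 maps a triangle to the signed sum of its edges. For instance
  ∂QRS = RS − QS + QR,
  ∂PQR = QR − PR + PQ.
As a 6×4 matrix over Z this has rank 3, with invariant factors (1,1,1).

Now H_k = ker ∂_k / im ∂_{k+1}, so:

  H_0: rank C_0 − rank ∂_1 = 4 − 3 = 1, and the invariant factors of ∂_1 are all 1, so H_0 ≅ Z.
  H_1: rank ker ∂_1 − rank ∂_2 = (6 − 3) − 3 = 0, and the invariant factors of ∂_2 are all 1, so H_1 ≅ 0.
  H_2: rank ker ∂_2 − rank ∂_3 = (4 − 3) − 0 = 1, and there is no ∂_3, so H_2 ≅ Z.

As a check, the Euler characteristic is 4 − 6 + 4 = 2, which agrees with 1 − 0 + 1 = 2.

H_0 ≅ Z,  H_1 = 0,  H_2 ≅ Z.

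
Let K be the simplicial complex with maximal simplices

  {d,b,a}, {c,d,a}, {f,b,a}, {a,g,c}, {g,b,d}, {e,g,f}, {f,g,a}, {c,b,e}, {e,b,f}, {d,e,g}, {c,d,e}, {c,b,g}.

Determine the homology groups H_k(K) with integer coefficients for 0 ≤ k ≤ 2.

We work with the vertex ordering a < b < c < d < e < f < g. The simplices of K, each written with vertices in increasing order, are:

  0-simplices (7): a, b, c, d, e, f, g
  1-simplices (18): ab, ac, ad, af, ag, bc, bd, be, bf, bg, cd, ce, cg, de, dg, ef, eg, fg
  2-simplices (12): abd, abf, acd, acg, afg, bce, bcg, bdg, bef, cde, deg, efg

Hence C_0 ≅ Z^7, C_1 ≅ Z^18, C_2 ≅ Z^12.

∂_1: C_1 → C_0 sends each edge [p,q] (with p < q) to q − p.
The 7×18 boundary matrix has rank 6 and Smith normal form diag(1,1,1,1,1,1).

∂_2: C_2 → C_1 sends each 2-simplex [p,q,r] to [q,r] − [p,r] + [p,q]. For instance
  ∂abf = bf − af + ab,
  ∂efg = fg − eg + ef.
The resulting 18×12 matrix has rank 12, and its Smith normal form has invariant factors (1,1,1,1,1,1,1,1,1,1,1,2).

Reading off H_k = ker ∂_k / im ∂_{k+1}:

  H_0: rank C_0 − rank ∂_1 = 7 − 6 = 1, and the invariant factors of ∂_1 are all 1, so H_0 ≅ Z.
  H_1: rank ker ∂_1 − rank ∂_2 = (18 − 6) − 12 = 0, and ∂_2 has invariant factor 2 > 1, so H_1 ≅ Z/2.
  H_2: rank ker ∂_2 − rank ∂_3 = (12 − 12) − 0 = 0, and there is no ∂_3, so H_2 ≅ 0.

H_0 ≅ Z,  H_1 ≅ Z/2,  H_2 = 0.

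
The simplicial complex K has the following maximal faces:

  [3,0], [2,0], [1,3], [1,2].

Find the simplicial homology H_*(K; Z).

H_0 ≅ Z,  H_1 ≅ Z.

Fix the vertex order 0 < 1 < 2 < 3 and write every simplex with vertices in increasing order. Then dim K = 1 and the simplices of K are:

  0-simplices (4): [0], [1], [2], [3]
  1-simplices (4): [0,2], [0,3], [1,2], [1,3]

giving chain groups C_0 ≅ Z^4, C_1 ≅ Z^4.

Boundary ∂_1: C_1 → C_0 maps an edge to its endpoints' difference, ∂[p,q] = q − p.
As a 4×4 matrix over Z this has rank 3, with invariant factors (1,1,1).

Now H_k = ker ∂_k / im ∂_{k+1}, so:

  H_0: rank C_0 − rank ∂_1 = 4 − 3 = 1, and the invariant factors of ∂_1 are all 1, so H_0 = Z.
  H_1: rank ker ∂_1 − rank ∂_2 = (4 − 3) − 0 = 1, and there is no ∂_2, so H_1 = Z.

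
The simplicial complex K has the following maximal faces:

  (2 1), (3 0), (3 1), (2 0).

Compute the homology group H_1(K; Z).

H_1 = Z.

We work with the vertex ordering 0 < 1 < 2 < 3. The simplices of K, each written with vertices in increasing order, are:

  0-simplices (4): [0], [1], [2], [3]
  1-simplices (4): [0,2], [0,3], [1,2], [1,3]

Hence C_0 ≅ Z^4, C_1 ≅ Z^4.

∂_1: C_1 → C_0 is given by ∂[p,q] = [q] − [p]. For instance
  ∂[1,3] = [3] − [1].
The resulting 4×4 matrix has rank 3, and its Smith normal form has invariant factors (1,1,1).

Reading off H_k = ker ∂_k / im ∂_{k+1}:

  H_1: rank ker ∂_1 − rank ∂_2 = (4 − 3) − 0 = 1, and there is no ∂_2, so H_1 ≅ Z.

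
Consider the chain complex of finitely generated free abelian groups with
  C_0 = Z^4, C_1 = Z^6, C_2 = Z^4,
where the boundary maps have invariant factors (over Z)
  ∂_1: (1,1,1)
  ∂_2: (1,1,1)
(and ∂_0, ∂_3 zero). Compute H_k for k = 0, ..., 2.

H_0: b_0 = 4 − 0 − 3 = 1; torsion from ∂_1 factors > 1: none. So H_0 ≅ Z.
H_1: b_1 = 6 − 3 − 3 = 0; torsion from ∂_2 factors > 1: none. So H_1 ≅ 0.
H_2: b_2 = 4 − 3 − 0 = 1; torsion from ∂_3 factors > 1: none. So H_2 ≅ Z.

H_0 ≅ Z,  H_1 = 0,  H_2 ≅ Z.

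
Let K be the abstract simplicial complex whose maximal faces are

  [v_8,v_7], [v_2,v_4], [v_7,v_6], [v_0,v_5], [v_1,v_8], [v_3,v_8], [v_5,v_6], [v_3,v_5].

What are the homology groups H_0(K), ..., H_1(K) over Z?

We work with the vertex ordering v_0 < v_1 < v_2 < v_3 < v_4 < v_5 < v_6 < v_7 < v_8. The simplices of K, each written with vertices in increasing order, are:

  0-simplices (9): [v_0], [v_1], [v_2], [v_3], [v_4], [v_5], [v_6], [v_7], [v_8]
  1-simplices (8): [v_0,v_5], [v_1,v_8], [v_2,v_4], [v_3,v_5], [v_3,v_8], [v_5,v_6], [v_6,v_7], [v_7,v_8]

Hence C_0 ≅ Z^9, C_1 ≅ Z^8.

The boundary map ∂_1: C_1 → C_0 is given by ∂[p,q] = [q] − [p]. For instance
  ∂[v_6,v_7] = [v_7] − [v_6].
The resulting 9×8 matrix has rank 7, and its Smith normal form has invariant factors (1,1,1,1,1,1,1).

Reading off H_k = ker ∂_k / im ∂_{k+1}:

  H_0: rank C_0 − rank ∂_1 = 9 − 7 = 2, and the invariant factors of ∂_1 are all 1, so H_0 ≅ Z^2.
  H_1: rank ker ∂_1 − rank ∂_2 = (8 − 7) − 0 = 1, and there is no ∂_2, so H_1 ≅ Z.

H_0 = Z^2,  H_1 = Z.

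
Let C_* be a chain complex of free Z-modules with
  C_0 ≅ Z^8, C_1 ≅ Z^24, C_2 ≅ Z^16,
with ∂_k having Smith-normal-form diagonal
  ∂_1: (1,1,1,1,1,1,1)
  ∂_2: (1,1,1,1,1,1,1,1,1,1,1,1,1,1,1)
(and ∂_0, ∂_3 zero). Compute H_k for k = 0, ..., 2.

H_0 ≅ Z,  H_1 ≅ Z^2,  H_2 ≅ Z.

H_0: b_0 = 8 − 0 − 7 = 1; torsion from ∂_1 factors > 1: none. So H_0 ≅ Z.
H_1: b_1 = 24 − 7 − 15 = 2; torsion from ∂_2 factors > 1: none. So H_1 ≅ Z^2.
H_2: b_2 = 16 − 15 − 0 = 1; torsion from ∂_3 factors > 1: none. So H_2 ≅ Z.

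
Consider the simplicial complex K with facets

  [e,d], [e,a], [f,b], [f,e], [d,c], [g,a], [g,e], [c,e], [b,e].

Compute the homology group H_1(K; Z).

Take the total order a < b < c < d < e < f < g on the vertex set. Then K (dimension 1) consists of the simplices:

  0-simplices (7): a, b, c, d, e, f, g
  1-simplices (9): ae, ag, be, bf, cd, ce, de, ef, eg

Hence C_0 ≅ Z^7, C_1 ≅ Z^9.

∂_1: C_1 → C_0 maps an edge to its endpoints' difference, ∂[p,q] = q − p. For instance
  ∂be = e − b.
The 7×9 boundary matrix has rank 6 and Smith normal form diag(1,1,1,1,1,1).

Reading off H_k = ker ∂_k / im ∂_{k+1}:

  H_1: rank ker ∂_1 − rank ∂_2 = (9 − 6) − 0 = 3, and there is no ∂_2, so H_1 = Z^3.

H_1 = Z^3.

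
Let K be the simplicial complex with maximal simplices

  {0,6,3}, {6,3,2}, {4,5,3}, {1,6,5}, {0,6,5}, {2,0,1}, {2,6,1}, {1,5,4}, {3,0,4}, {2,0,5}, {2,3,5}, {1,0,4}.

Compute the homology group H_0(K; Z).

H_0 = Z.

We work with the vertex ordering 0 < 1 < 2 < 3 < 4 < 5 < 6. The simplices of K, each written with vertices in increasing order, are:

  0-simplices (7): [0], [1], [2], [3], [4], [5], [6]
  1-simplices (18): [0,1], [0,2], [0,3], [0,4], [0,5], [0,6], [1,2], [1,4], [1,5], [1,6], [2,3], [2,5], [2,6], [3,4], [3,5], [3,6], [4,5], [5,6]
  2-simplices (12): [0,1,2], [0,1,4], [0,2,5], [0,3,4], [0,3,6], [0,5,6], [1,2,6], [1,4,5], [1,5,6], [2,3,5], [2,3,6], [3,4,5]

giving chain groups C_0 ≅ Z^7, C_1 ≅ Z^18, C_2 ≅ Z^12.

Boundary ∂_1: C_1 → C_0 maps an edge to its endpoints' difference, ∂[p,q] = q − p.
The 7×18 boundary matrix has rank 6 and Smith normal form diag(1,1,1,1,1,1).

∂_2: C_2 → C_1 maps a triangle to the signed sum of its edges. For instance
  ∂[1,5,6] = [5,6] − [1,6] + [1,5],
  ∂[1,2,6] = [2,6] − [1,6] + [1,2].
As a 18×12 matrix over Z this has rank 12, with invariant factors (1,1,1,1,1,1,1,1,1,1,1,2).

Now H_k = ker ∂_k / im ∂_{k+1}, so:

  H_0: rank C_0 − rank ∂_1 = 7 − 6 = 1, and the invariant factors of ∂_1 are all 1, so H_0 = Z.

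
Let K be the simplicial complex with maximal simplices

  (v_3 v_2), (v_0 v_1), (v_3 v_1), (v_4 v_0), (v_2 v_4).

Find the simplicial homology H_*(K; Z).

Fix the vertex order v_0 < v_1 < v_2 < v_3 < v_4 and write every simplex with vertices in increasing order. Then dim K = 1 and the simplices of K are:

  0-simplices (5): [v_0], [v_1], [v_2], [v_3], [v_4]
  1-simplices (5): [v_0,v_1], [v_0,v_4], [v_1,v_3], [v_2,v_3], [v_2,v_4]

Hence C_0 ≅ Z^5, C_1 ≅ Z^5.

The boundary map ∂_1: C_1 → C_0 maps an edge to its endpoints' difference, ∂[p,q] = q − p.
The resulting 5×5 matrix has rank 4, and its Smith normal form has invariant factors (1,1,1,1).

Computing H_k = (kernel of ∂_k) / (image of ∂_{k+1}):

  H_0: rank C_0 − rank ∂_1 = 5 − 4 = 1, and the invariant factors of ∂_1 are all 1, so H_0 ≅ Z.
  H_1: rank ker ∂_1 − rank ∂_2 = (5 − 4) − 0 = 1, and there is no ∂_2, so H_1 ≅ Z.

H_0 ≅ Z,  H_1 ≅ Z.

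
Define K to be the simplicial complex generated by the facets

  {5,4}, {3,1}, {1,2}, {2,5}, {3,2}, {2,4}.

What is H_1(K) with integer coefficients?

Fix the vertex order 1 < 2 < 3 < 4 < 5 and write every simplex with vertices in increasing order. Then dim K = 1 and the simplices of K are:

  0-simplices (5): [1], [2], [3], [4], [5]
  1-simplices (6): [1,2], [1,3], [2,3], [2,4], [2,5], [4,5]

Hence C_0 ≅ Z^5, C_1 ≅ Z^6.

∂_1: C_1 → C_0 maps an edge to its endpoints' difference, ∂[p,q] = q − p.
The resulting 5×6 matrix has rank 4, and its Smith normal form has invariant factors (1,1,1,1).

Now H_k = ker ∂_k / im ∂_{k+1}, so:

  H_1: rank ker ∂_1 − rank ∂_2 = (6 − 4) − 0 = 2, and there is no ∂_2, so H_1 ≅ Z^2.

(K is a triangulation of a wedge of 2 circles.)

H_1 ≅ Z^2.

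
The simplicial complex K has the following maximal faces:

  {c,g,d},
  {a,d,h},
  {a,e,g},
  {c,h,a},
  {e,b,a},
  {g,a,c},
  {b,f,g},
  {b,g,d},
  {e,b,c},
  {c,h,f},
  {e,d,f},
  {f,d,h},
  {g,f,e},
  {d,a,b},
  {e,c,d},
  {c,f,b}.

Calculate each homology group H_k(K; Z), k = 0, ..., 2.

H_0 ≅ Z,  H_1 ≅ Z^2,  H_2 ≅ Z.

We work with the vertex ordering a < b < c < d < e < f < g < h. The simplices of K, each written with vertices in increasing order, are:

  0-simplices (8): a, b, c, d, e, f, g, h
  1-simplices (24): ab, ac, ad, ae, ag, ah, bc, bd, be, bf, bg, cd, ce, cf, cg, ch, de, df, dg, dh, ef, eg, fg, fh
  2-simplices (16): abd, abe, acg, ach, adh, aeg, bce, bcf, bdg, bfg, cde, cdg, cfh, def, dfh, efg

so the chain groups are C_0 ≅ Z^8, C_1 ≅ Z^24, C_2 ≅ Z^16.

The boundary map ∂_1: C_1 → C_0 is given by ∂[p,q] = [q] − [p].
As a 8×24 matrix over Z this has rank 7, with invariant factors (1,1,1,1,1,1,1).

∂_2: C_2 → C_1 acts by ∂[p,q,r] = [q,r] − [p,r] + [p,q]. For instance
  ∂acg = cg − ag + ac,
  ∂abd = bd − ad + ab.
The resulting 24×16 matrix has rank 15, and its Smith normal form has invariant factors (1,1,1,1,1,1,1,1,1,1,1,1,1,1,1).

From H_k ≅ ker(∂_k) / im(∂_{k+1}) we obtain:

  H_0: rank C_0 − rank ∂_1 = 8 − 7 = 1, and the invariant factors of ∂_1 are all 1, so H_0 = Z.
  H_1: rank ker ∂_1 − rank ∂_2 = (24 − 7) − 15 = 2, and the invariant factors of ∂_2 are all 1, so H_1 = Z^2.
  H_2: rank ker ∂_2 − rank ∂_3 = (16 − 15) − 0 = 1, and there is no ∂_3, so H_2 = Z.

As a check, the Euler characteristic is 8 − 24 + 16 = 0, which agrees with 1 − 2 + 1 = 0.
(K is a triangulation of the torus T^2.)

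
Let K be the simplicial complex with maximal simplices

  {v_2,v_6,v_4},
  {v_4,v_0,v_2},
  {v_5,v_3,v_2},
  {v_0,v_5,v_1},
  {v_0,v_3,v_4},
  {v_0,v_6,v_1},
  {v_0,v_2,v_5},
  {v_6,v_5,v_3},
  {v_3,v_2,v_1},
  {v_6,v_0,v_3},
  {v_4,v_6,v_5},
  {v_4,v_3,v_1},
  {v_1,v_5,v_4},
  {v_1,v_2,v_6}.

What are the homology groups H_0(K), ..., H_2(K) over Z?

We work with the vertex ordering v_0 < v_1 < v_2 < v_3 < v_4 < v_5 < v_6. The simplices of K, each written with vertices in increasing order, are:

  0-simplices (7): [v_0], [v_1], [v_2], [v_3], [v_4], [v_5], [v_6]
  1-simplices (21): (21 of them)
  2-simplices (14): (14 of them)

so the chain groups are C_0 ≅ Z^7, C_1 ≅ Z^21, C_2 ≅ Z^14.

∂_1: C_1 → C_0 maps an edge to its endpoints' difference, ∂[p,q] = q − p. For instance
  ∂[v_1,v_3] = [v_3] − [v_1].
This gives a 7×21 integer matrix of rank 6; reducing to Smith normal form yields diagonal entries (1,1,1,1,1,1).

The boundary map ∂_2: C_2 → C_1 maps a triangle to the signed sum of its edges. For instance
  ∂[v_0,v_1,v_5] = [v_1,v_5] − [v_0,v_5] + [v_0,v_1],
  ∂[v_2,v_3,v_5] = [v_3,v_5] − [v_2,v_5] + [v_2,v_3].
As a 21×14 matrix over Z this has rank 13, with invariant factors (1,1,1,1,1,1,1,1,1,1,1,1,1).

Now H_k = ker ∂_k / im ∂_{k+1}, so:

  H_0: rank C_0 − rank ∂_1 = 7 − 6 = 1, and the invariant factors of ∂_1 are all 1, so H_0 ≅ Z.
  H_1: rank ker ∂_1 − rank ∂_2 = (21 − 6) − 13 = 2, and the invariant factors of ∂_2 are all 1, so H_1 ≅ Z^2.
  H_2: rank ker ∂_2 − rank ∂_3 = (14 − 13) − 0 = 1, and there is no ∂_3, so H_2 ≅ Z.

As a check, the Euler characteristic is 7 − 21 + 14 = 0, which agrees with 1 − 2 + 1 = 0.

H_0 ≅ Z,  H_1 ≅ Z^2,  H_2 ≅ Z.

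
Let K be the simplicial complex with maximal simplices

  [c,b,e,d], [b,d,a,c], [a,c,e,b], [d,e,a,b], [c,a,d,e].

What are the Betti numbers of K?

b_0 = 1, b_1 = 0, b_2 = 0, b_3 = 1.

Fix the vertex order a < b < c < d < e and write every simplex with vertices in increasing order. Then dim K = 3 and the simplices of K are:

  0-simplices (5): a, b, c, d, e
  1-simplices (10): ab, ac, ad, ae, bc, bd, be, cd, ce, de
  2-simplices (10): abc, abd, abe, acd, ace, ade, bcd, bce, bde, cde
  3-simplices (5): abcd, abce, abde, acde, bcde

so the chain groups are C_0 ≅ Z^5, C_1 ≅ Z^10, C_2 ≅ Z^10, C_3 ≅ Z^5.

∂_1: C_1 → C_0 maps an edge to its endpoints' difference, ∂[p,q] = q − p. For instance
  ∂de = e − d.
The resulting 5×10 matrix has rank 4, and its Smith normal form has invariant factors (1,1,1,1).

Boundary ∂_2: C_2 → C_1 acts by ∂[p,q,r] = [q,r] − [p,r] + [p,q]. For instance
  ∂bcd = cd − bd + bc,
  ∂abd = bd − ad + ab.
This gives a 10×10 integer matrix of rank 6; reducing to Smith normal form yields diagonal entries (1,1,1,1,1,1).

∂_3: C_3 → C_2 sends each 3-simplex σ to the alternating sum Σ_i (−1)^i (σ with its i-th vertex removed). For instance
  ∂abde = bde − ade + abe − abd,
  ∂abce = bce − ace + abe − abc.
The resulting 10×5 matrix has rank 4, and its Smith normal form has invariant factors (1,1,1,1).

Now H_k = ker ∂_k / im ∂_{k+1}, so:

  H_0: rank C_0 − rank ∂_1 = 5 − 4 = 1, and the invariant factors of ∂_1 are all 1, so H_0 = Z.
  H_1: rank ker ∂_1 − rank ∂_2 = (10 − 4) − 6 = 0, and the invariant factors of ∂_2 are all 1, so H_1 = 0.
  H_2: rank ker ∂_2 − rank ∂_3 = (10 − 6) − 4 = 0, and the invariant factors of ∂_3 are all 1, so H_2 = 0.
  H_3: rank ker ∂_3 − rank ∂_4 = (5 − 4) − 0 = 1, and there is no ∂_4, so H_3 = Z.

As a check, the Euler characteristic is 5 − 10 + 10 − 5 = 0, which agrees with 1 − 0 + 0 − 1 = 0.

Hence the Betti numbers are b_0 = 1, b_1 = 0, b_2 = 0, b_3 = 1.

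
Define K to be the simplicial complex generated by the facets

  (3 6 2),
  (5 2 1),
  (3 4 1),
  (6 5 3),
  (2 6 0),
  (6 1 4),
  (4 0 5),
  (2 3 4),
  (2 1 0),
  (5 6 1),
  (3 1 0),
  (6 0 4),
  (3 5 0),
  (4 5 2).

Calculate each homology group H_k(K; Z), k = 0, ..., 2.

H_0 ≅ Z,  H_1 ≅ Z^2,  H_2 ≅ Z.

Take the total order 0 < 1 < 2 < 3 < 4 < 5 < 6 on the vertex set. Then K (dimension 2) consists of the simplices:

  0-simplices (7): [0], [1], [2], [3], [4], [5], [6]
  1-simplices (21): [0,1], [0,2], [0,3], [0,4], [0,5], [0,6], [1,2], [1,3], [1,4], [1,5], [1,6], [2,3], [2,4], [2,5], [2,6], [3,4], [3,5], [3,6], [4,5], [4,6], [5,6]
  2-simplices (14): [0,1,2], [0,1,3], [0,2,6], [0,3,5], [0,4,5], [0,4,6], [1,2,5], [1,3,4], [1,4,6], [1,5,6], [2,3,4], [2,3,6], [2,4,5], [3,5,6]

Hence C_0 ≅ Z^7, C_1 ≅ Z^21, C_2 ≅ Z^14.

Boundary ∂_1: C_1 → C_0 maps an edge to its endpoints' difference, ∂[p,q] = q − p.
This gives a 7×21 integer matrix of rank 6; reducing to Smith normal form yields diagonal entries (1,1,1,1,1,1).

∂_2: C_2 → C_1 sends each 2-simplex [p,q,r] to [q,r] − [p,r] + [p,q]. For instance
  ∂[1,2,5] = [2,5] − [1,5] + [1,2],
  ∂[0,1,3] = [1,3] − [0,3] + [0,1].
As a 21×14 matrix over Z this has rank 13, with invariant factors (1,1,1,1,1,1,1,1,1,1,1,1,1).

Now H_k = ker ∂_k / im ∂_{k+1}, so:

  H_0: rank C_0 − rank ∂_1 = 7 − 6 = 1, and the invariant factors of ∂_1 are all 1, so H_0 = Z.
  H_1: rank ker ∂_1 − rank ∂_2 = (21 − 6) − 13 = 2, and the invariant factors of ∂_2 are all 1, so H_1 = Z^2.
  H_2: rank ker ∂_2 − rank ∂_3 = (14 − 13) − 0 = 1, and there is no ∂_3, so H_2 = Z.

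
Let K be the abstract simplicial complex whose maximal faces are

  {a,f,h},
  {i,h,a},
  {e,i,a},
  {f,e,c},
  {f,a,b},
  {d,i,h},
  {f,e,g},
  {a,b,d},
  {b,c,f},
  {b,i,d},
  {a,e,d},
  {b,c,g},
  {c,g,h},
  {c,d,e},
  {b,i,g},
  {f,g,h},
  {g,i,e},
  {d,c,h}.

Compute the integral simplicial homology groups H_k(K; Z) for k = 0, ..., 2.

We work with the vertex ordering a < b < c < d < e < f < g < h < i. The simplices of K, each written with vertices in increasing order, are:

  0-simplices (9): a, b, c, d, e, f, g, h, i
  1-simplices (27): ab, ad, ae, af, ah, ai, bc, bd, bf, bg, bi, cd, ce, cf, cg, ch, de, dh, di, ef, eg, ei, fg, fh, gh, gi, hi
  2-simplices (18): abd, abf, ade, aei, afh, ahi, bcf, bcg, bdi, bgi, cde, cdh, cef, cgh, dhi, efg, egi, fgh

Hence C_0 ≅ Z^9, C_1 ≅ Z^27, C_2 ≅ Z^18.

∂_1: C_1 → C_0 maps an edge to its endpoints' difference, ∂[p,q] = q − p.
As a 9×27 matrix over Z this has rank 8, with invariant factors (1,1,1,1,1,1,1,1).

∂_2: C_2 → C_1 acts by ∂[p,q,r] = [q,r] − [p,r] + [p,q]. For instance
  ∂abf = bf − af + ab,
  ∂aei = ei − ai + ae.
As a 27×18 matrix over Z this has rank 18, with invariant factors (1,1,1,1,1,1,1,1,1,1,1,1,1,1,1,1,1,2).

Now H_k = ker ∂_k / im ∂_{k+1}, so:

  H_0: rank C_0 − rank ∂_1 = 9 − 8 = 1, and the invariant factors of ∂_1 are all 1, so H_0 = Z.
  H_1: rank ker ∂_1 − rank ∂_2 = (27 − 8) − 18 = 1, and ∂_2 has invariant factor 2 > 1, so H_1 = Z ⊕ Z/2.
  H_2: rank ker ∂_2 − rank ∂_3 = (18 − 18) − 0 = 0, and there is no ∂_3, so H_2 = 0.

(K is a triangulation of the Klein bottle.)

H_0 ≅ Z,  H_1 ≅ Z ⊕ Z/2,  H_2 = 0.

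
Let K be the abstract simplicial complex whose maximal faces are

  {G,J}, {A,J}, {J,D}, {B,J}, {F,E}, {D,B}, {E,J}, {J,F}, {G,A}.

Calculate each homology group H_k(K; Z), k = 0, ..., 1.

H_0 ≅ Z,  H_1 ≅ Z^3.

Order the vertices as A < B < D < E < F < G < J. Listing each simplex with vertices in this order, K has dimension 1 with simplices:

  0-simplices (7): A, B, D, E, F, G, J
  1-simplices (9): AG, AJ, BD, BJ, DJ, EF, EJ, FJ, GJ

so the chain groups are C_0 ≅ Z^7, C_1 ≅ Z^9.

∂_1: C_1 → C_0 maps an edge to its endpoints' difference, ∂[p,q] = q − p. For instance
  ∂AG = G − A.
The resulting 7×9 matrix has rank 6, and its Smith normal form has invariant factors (1,1,1,1,1,1).

Computing H_k = (kernel of ∂_k) / (image of ∂_{k+1}):

  H_0: rank C_0 − rank ∂_1 = 7 − 6 = 1, and the invariant factors of ∂_1 are all 1, so H_0 = Z.
  H_1: rank ker ∂_1 − rank ∂_2 = (9 − 6) − 0 = 3, and there is no ∂_2, so H_1 = Z^3.

As a check, the Euler characteristic is 7 − 9 = -2, which agrees with 1 − 3 = -2.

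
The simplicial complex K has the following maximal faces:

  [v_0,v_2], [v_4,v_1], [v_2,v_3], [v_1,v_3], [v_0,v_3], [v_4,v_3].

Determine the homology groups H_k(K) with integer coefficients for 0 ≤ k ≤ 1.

Order the vertices as v_0 < v_1 < v_2 < v_3 < v_4. Listing each simplex with vertices in this order, K has dimension 1 with simplices:

  0-simplices (5): [v_0], [v_1], [v_2], [v_3], [v_4]
  1-simplices (6): [v_0,v_2], [v_0,v_3], [v_1,v_3], [v_1,v_4], [v_2,v_3], [v_3,v_4]

Hence C_0 ≅ Z^5, C_1 ≅ Z^6.

∂_1: C_1 → C_0 sends each edge [p,q] (with p < q) to q − p. For instance
  ∂[v_0,v_2] = [v_2] − [v_0].
The 5×6 boundary matrix has rank 4 and Smith normal form diag(1,1,1,1).

From H_k ≅ ker(∂_k) / im(∂_{k+1}) we obtain:

  H_0: rank C_0 − rank ∂_1 = 5 − 4 = 1, and the invariant factors of ∂_1 are all 1, so H_0 ≅ Z.
  H_1: rank ker ∂_1 − rank ∂_2 = (6 − 4) − 0 = 2, and there is no ∂_2, so H_1 ≅ Z^2.

As a check, the Euler characteristic is 5 − 6 = -1, which agrees with 1 − 2 = -1.
(K is a triangulation of a wedge of 2 circles.)

H_0 = Z,  H_1 = Z^2.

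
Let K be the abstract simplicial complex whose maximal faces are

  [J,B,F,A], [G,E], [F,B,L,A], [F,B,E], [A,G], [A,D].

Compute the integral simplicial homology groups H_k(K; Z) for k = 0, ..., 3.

Fix the vertex order A < B < D < E < F < G < J < L and write every simplex with vertices in increasing order. Then dim K = 3 and the simplices of K are:

  0-simplices (8): A, B, D, E, F, G, J, L
  1-simplices (14): AB, AD, AF, AG, AJ, AL, BE, BF, BJ, BL, EF, EG, FJ, FL
  2-simplices (8): ABF, ABJ, ABL, AFJ, AFL, BEF, BFJ, BFL
  3-simplices (2): ABFJ, ABFL

Hence C_0 ≅ Z^8, C_1 ≅ Z^14, C_2 ≅ Z^8, C_3 ≅ Z^2.

∂_1: C_1 → C_0 sends each edge [p,q] (with p < q) to q − p.
The 8×14 boundary matrix has rank 7 and Smith normal form diag(1,1,1,1,1,1,1).

Boundary ∂_2: C_2 → C_1 acts by ∂[p,q,r] = [q,r] − [p,r] + [p,q]. For instance
  ∂ABF = BF − AF + AB,
  ∂AFJ = FJ − AJ + AF.
This gives a 14×8 integer matrix of rank 6; reducing to Smith normal form yields diagonal entries (1,1,1,1,1,1).

Boundary ∂_3: C_3 → C_2 sends each 3-simplex σ to the alternating sum Σ_i (−1)^i (σ with its i-th vertex removed). For instance
  ∂ABFL = BFL − AFL + ABL − ABF,
  ∂ABFJ = BFJ − AFJ + ABJ − ABF.
This gives a 8×2 integer matrix of rank 2; reducing to Smith normal form yields diagonal entries (1,1).

Computing H_k = (kernel of ∂_k) / (image of ∂_{k+1}):

  H_0: rank C_0 − rank ∂_1 = 8 − 7 = 1, and the invariant factors of ∂_1 are all 1, so H_0 ≅ Z.
  H_1: rank ker ∂_1 − rank ∂_2 = (14 − 7) − 6 = 1, and the invariant factors of ∂_2 are all 1, so H_1 ≅ Z.
  H_2: rank ker ∂_2 − rank ∂_3 = (8 − 6) − 2 = 0, and the invariant factors of ∂_3 are all 1, so H_2 ≅ 0.
  H_3: rank ker ∂_3 − rank ∂_4 = (2 − 2) − 0 = 0, and there is no ∂_4, so H_3 ≅ 0.

As a check, the Euler characteristic is 8 − 14 + 8 − 2 = 0, which agrees with 1 − 1 + 0 − 0 = 0.

H_0 = Z,  H_1 = Z,  H_2 = 0,  H_3 = 0.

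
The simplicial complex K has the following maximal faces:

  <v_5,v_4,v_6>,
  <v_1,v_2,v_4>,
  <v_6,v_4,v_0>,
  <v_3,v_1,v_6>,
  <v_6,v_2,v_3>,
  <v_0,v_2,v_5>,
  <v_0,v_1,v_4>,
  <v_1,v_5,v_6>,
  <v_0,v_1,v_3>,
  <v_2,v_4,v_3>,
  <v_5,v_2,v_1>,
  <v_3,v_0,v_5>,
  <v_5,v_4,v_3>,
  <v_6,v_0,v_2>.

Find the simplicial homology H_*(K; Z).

We work with the vertex ordering v_0 < v_1 < v_2 < v_3 < v_4 < v_5 < v_6. The simplices of K, each written with vertices in increasing order, are:

  0-simplices (7): [v_0], [v_1], [v_2], [v_3], [v_4], [v_5], [v_6]
  1-simplices (21): (21 of them)
  2-simplices (14): (14 of them)

Hence C_0 ≅ Z^7, C_1 ≅ Z^21, C_2 ≅ Z^14.

Boundary ∂_1: C_1 → C_0 maps an edge to its endpoints' difference, ∂[p,q] = q − p.
This gives a 7×21 integer matrix of rank 6; reducing to Smith normal form yields diagonal entries (1,1,1,1,1,1).

∂_2: C_2 → C_1 maps a triangle to the signed sum of its edges. For instance
  ∂[v_1,v_2,v_5] = [v_2,v_5] − [v_1,v_5] + [v_1,v_2],
  ∂[v_0,v_1,v_3] = [v_1,v_3] − [v_0,v_3] + [v_0,v_1].
The 21×14 boundary matrix has rank 13 and Smith normal form diag(1,1,1,1,1,1,1,1,1,1,1,1,1).

Computing H_k = (kernel of ∂_k) / (image of ∂_{k+1}):

  H_0: rank C_0 − rank ∂_1 = 7 − 6 = 1, and the invariant factors of ∂_1 are all 1, so H_0 = Z.
  H_1: rank ker ∂_1 − rank ∂_2 = (21 − 6) − 13 = 2, and the invariant factors of ∂_2 are all 1, so H_1 = Z^2.
  H_2: rank ker ∂_2 − rank ∂_3 = (14 − 13) − 0 = 1, and there is no ∂_3, so H_2 = Z.

(K is a triangulation of the torus T^2.)

H_0 ≅ Z,  H_1 ≅ Z^2,  H_2 ≅ Z.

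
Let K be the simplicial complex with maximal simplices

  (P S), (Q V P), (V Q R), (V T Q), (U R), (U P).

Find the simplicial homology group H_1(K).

Order the vertices as P < Q < R < S < T < U < V. Listing each simplex with vertices in this order, K has dimension 2 with simplices:

  0-simplices (7): P, Q, R, S, T, U, V
  1-simplices (10): PQ, PS, PU, PV, QR, QT, QV, RU, RV, TV
  2-simplices (3): PQV, QRV, QTV

giving chain groups C_0 ≅ Z^7, C_1 ≅ Z^10, C_2 ≅ Z^3.

∂_1: C_1 → C_0 maps an edge to its endpoints' difference, ∂[p,q] = q − p. For instance
  ∂RV = V − R.
The 7×10 boundary matrix has rank 6 and Smith normal form diag(1,1,1,1,1,1).

Boundary ∂_2: C_2 → C_1 sends each 2-simplex [p,q,r] to [q,r] − [p,r] + [p,q]. For instance
  ∂QRV = RV − QV + QR,
  ∂QTV = TV − QV + QT.
The 10×3 boundary matrix has rank 3 and Smith normal form diag(1,1,1).

Computing H_k = (kernel of ∂_k) / (image of ∂_{k+1}):

  H_1: rank ker ∂_1 − rank ∂_2 = (10 − 6) − 3 = 1, and the invariant factors of ∂_2 are all 1, so H_1 ≅ Z.

H_1 = Z.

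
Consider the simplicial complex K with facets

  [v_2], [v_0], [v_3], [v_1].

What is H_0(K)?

H_0 = Z^4.

Order the vertices as v_0 < v_1 < v_2 < v_3. Listing each simplex with vertices in this order, K has dimension 0 with simplices:

  0-simplices (4): [v_0], [v_1], [v_2], [v_3]

Hence C_0 ≅ Z^4.

Computing H_k = (kernel of ∂_k) / (image of ∂_{k+1}):

  H_0: rank C_0 − rank ∂_1 = 4 − 0 = 4, and there is no ∂_1, so H_0 ≅ Z^4.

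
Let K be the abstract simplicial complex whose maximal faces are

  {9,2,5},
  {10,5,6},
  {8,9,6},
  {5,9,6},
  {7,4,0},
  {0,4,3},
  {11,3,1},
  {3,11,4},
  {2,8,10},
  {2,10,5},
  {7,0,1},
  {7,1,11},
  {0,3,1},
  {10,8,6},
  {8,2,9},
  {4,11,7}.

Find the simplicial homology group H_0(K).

Take the total order 0 < 1 < 2 < 3 < 4 < 5 < 6 < 7 < 8 < 9 < 10 < 11 on the vertex set. Then K (dimension 2) consists of the simplices:

  0-simplices (12): [0], [1], [2], [3], [4], [5], [6], [7], [8], [9], [10], [11]
  1-simplices (24): (24 of them)
  2-simplices (16): [0,1,3], [0,1,7], [0,3,4], [0,4,7], [1,3,11], [1,7,11], [2,5,9], [2,5,10], [2,8,9], [2,8,10], [3,4,11], [4,7,11], [5,6,9], [5,6,10], [6,8,9], [6,8,10]

so the chain groups are C_0 ≅ Z^12, C_1 ≅ Z^24, C_2 ≅ Z^16.

Boundary ∂_1: C_1 → C_0 maps an edge to its endpoints' difference, ∂[p,q] = q − p. For instance
  ∂[6,10] = [10] − [6].
The 12×24 boundary matrix has rank 10 and Smith normal form diag(1,1,1,1,1,1,1,1,1,1).

Boundary ∂_2: C_2 → C_1 acts by ∂[p,q,r] = [q,r] − [p,r] + [p,q]. For instance
  ∂[0,1,7] = [1,7] − [0,7] + [0,1],
  ∂[6,8,9] = [8,9] − [6,9] + [6,8].
The 24×16 boundary matrix has rank 14 and Smith normal form diag(1,1,1,1,1,1,1,1,1,1,1,1,1,1).

Reading off H_k = ker ∂_k / im ∂_{k+1}:

  H_0: rank C_0 − rank ∂_1 = 12 − 10 = 2, and the invariant factors of ∂_1 are all 1, so H_0 = Z^2.

H_0 ≅ Z^2.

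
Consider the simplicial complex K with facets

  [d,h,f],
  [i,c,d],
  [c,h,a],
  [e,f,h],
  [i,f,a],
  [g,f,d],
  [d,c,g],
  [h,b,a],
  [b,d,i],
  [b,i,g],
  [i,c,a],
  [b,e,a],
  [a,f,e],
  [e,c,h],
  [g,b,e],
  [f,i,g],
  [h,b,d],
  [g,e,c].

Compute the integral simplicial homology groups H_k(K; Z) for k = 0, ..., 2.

Take the total order a < b < c < d < e < f < g < h < i on the vertex set. Then K (dimension 2) consists of the simplices:

  0-simplices (9): a, b, c, d, e, f, g, h, i
  1-simplices (27): ab, ac, ae, af, ah, ai, bd, be, bg, bh, bi, cd, ce, cg, ch, ci, df, dg, dh, di, ef, eg, eh, fg, fh, fi, gi
  2-simplices (18): abe, abh, ach, aci, aef, afi, bdh, bdi, beg, bgi, cdg, cdi, ceg, ceh, dfg, dfh, efh, fgi

giving chain groups C_0 ≅ Z^9, C_1 ≅ Z^27, C_2 ≅ Z^18.

∂_1: C_1 → C_0 maps an edge to its endpoints' difference, ∂[p,q] = q − p. For instance
  ∂eg = g − e.
As a 9×27 matrix over Z this has rank 8, with invariant factors (1,1,1,1,1,1,1,1).

The boundary map ∂_2: C_2 → C_1 maps a triangle to the signed sum of its edges. For instance
  ∂ceh = eh − ch + ce,
  ∂aci = ci − ai + ac.
This gives a 27×18 integer matrix of rank 18; reducing to Smith normal form yields diagonal entries (1,1,1,1,1,1,1,1,1,1,1,1,1,1,1,1,1,2).

Reading off H_k = ker ∂_k / im ∂_{k+1}:

  H_0: rank C_0 − rank ∂_1 = 9 − 8 = 1, and the invariant factors of ∂_1 are all 1, so H_0 ≅ Z.
  H_1: rank ker ∂_1 − rank ∂_2 = (27 − 8) − 18 = 1, and ∂_2 has invariant factor 2 > 1, so H_1 ≅ Z × Z/2.
  H_2: rank ker ∂_2 − rank ∂_3 = (18 − 18) − 0 = 0, and there is no ∂_3, so H_2 ≅ 0.

As a check, the Euler characteristic is 9 − 27 + 18 = 0, which agrees with 1 − 1 + 0 = 0.
(K is a triangulation of the Klein bottle.)

H_0 = Z,  H_1 = Z × Z/2,  H_2 = 0.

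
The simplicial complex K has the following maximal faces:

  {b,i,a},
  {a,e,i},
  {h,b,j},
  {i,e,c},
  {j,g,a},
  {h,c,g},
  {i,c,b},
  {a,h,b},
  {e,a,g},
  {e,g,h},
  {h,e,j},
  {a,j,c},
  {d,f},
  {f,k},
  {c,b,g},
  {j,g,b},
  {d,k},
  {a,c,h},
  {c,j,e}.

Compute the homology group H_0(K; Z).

Fix the vertex order a < b < c < d < e < f < g < h < i < j < k and write every simplex with vertices in increasing order. Then dim K = 2 and the simplices of K are:

  0-simplices (11): a, b, c, d, e, f, g, h, i, j, k
  1-simplices (27): ab, ac, ae, ag, ah, ai, aj, bc, bg, bh, bi, bj, ce, cg, ch, ci, cj, df, dk, eg, eh, ei, ej, fk, gh, gj, hj
  2-simplices (16): abh, abi, ach, acj, aeg, aei, agj, bcg, bci, bgj, bhj, cei, cej, cgh, egh, ehj

giving chain groups C_0 ≅ Z^11, C_1 ≅ Z^27, C_2 ≅ Z^16.

∂_1: C_1 → C_0 is given by ∂[p,q] = [q] − [p].
The resulting 11×27 matrix has rank 9, and its Smith normal form has invariant factors (1,1,1,1,1,1,1,1,1).

Boundary ∂_2: C_2 → C_1 maps a triangle to the signed sum of its edges. For instance
  ∂bcg = cg − bg + bc,
  ∂ach = ch − ah + ac.
As a 27×16 matrix over Z this has rank 15, with invariant factors (1,1,1,1,1,1,1,1,1,1,1,1,1,1,1).

Computing H_k = (kernel of ∂_k) / (image of ∂_{k+1}):

  H_0: rank C_0 − rank ∂_1 = 11 − 9 = 2, and the invariant factors of ∂_1 are all 1, so H_0 ≅ Z^2.

H_0 ≅ Z^2.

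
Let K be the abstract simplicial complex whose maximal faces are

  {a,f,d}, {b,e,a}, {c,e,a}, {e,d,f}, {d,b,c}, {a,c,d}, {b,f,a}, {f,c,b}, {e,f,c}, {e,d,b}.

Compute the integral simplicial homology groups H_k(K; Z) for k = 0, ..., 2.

H_0 = Z,  H_1 = Z/2,  H_2 = 0.

We work with the vertex ordering a < b < c < d < e < f. The simplices of K, each written with vertices in increasing order, are:

  0-simplices (6): a, b, c, d, e, f
  1-simplices (15): ab, ac, ad, ae, af, bc, bd, be, bf, cd, ce, cf, de, df, ef
  2-simplices (10): abe, abf, acd, ace, adf, bcd, bcf, bde, cef, def

Hence C_0 ≅ Z^6, C_1 ≅ Z^15, C_2 ≅ Z^10.

The boundary map ∂_1: C_1 → C_0 maps an edge to its endpoints' difference, ∂[p,q] = q − p.
The 6×15 boundary matrix has rank 5 and Smith normal form diag(1,1,1,1,1).

∂_2: C_2 → C_1 sends each 2-simplex [p,q,r] to [q,r] − [p,r] + [p,q]. For instance
  ∂abe = be − ae + ab,
  ∂bcd = cd − bd + bc.
As a 15×10 matrix over Z this has rank 10, with invariant factors (1,1,1,1,1,1,1,1,1,2).

From H_k ≅ ker(∂_k) / im(∂_{k+1}) we obtain:

  H_0: rank C_0 − rank ∂_1 = 6 − 5 = 1, and the invariant factors of ∂_1 are all 1, so H_0 ≅ Z.
  H_1: rank ker ∂_1 − rank ∂_2 = (15 − 5) − 10 = 0, and ∂_2 has invariant factor 2 > 1, so H_1 ≅ Z/2.
  H_2: rank ker ∂_2 − rank ∂_3 = (10 − 10) − 0 = 0, and there is no ∂_3, so H_2 ≅ 0.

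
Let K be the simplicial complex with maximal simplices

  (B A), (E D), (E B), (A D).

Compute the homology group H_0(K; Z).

H_0 = Z.

Order the vertices as A < B < D < E. Listing each simplex with vertices in this order, K has dimension 1 with simplices:

  0-simplices (4): A, B, D, E
  1-simplices (4): AB, AD, BE, DE

so the chain groups are C_0 ≅ Z^4, C_1 ≅ Z^4.

Boundary ∂_1: C_1 → C_0 is given by ∂[p,q] = [q] − [p]. For instance
  ∂AB = B − A.
The resulting 4×4 matrix has rank 3, and its Smith normal form has invariant factors (1,1,1).

Now H_k = ker ∂_k / im ∂_{k+1}, so:

  H_0: rank C_0 − rank ∂_1 = 4 − 3 = 1, and the invariant factors of ∂_1 are all 1, so H_0 ≅ Z.

(K is a triangulation of the circle S^1.)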